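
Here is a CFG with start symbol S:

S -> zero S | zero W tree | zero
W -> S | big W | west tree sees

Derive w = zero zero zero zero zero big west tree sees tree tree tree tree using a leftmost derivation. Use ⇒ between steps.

S ⇒ zero S ⇒ zero zero W tree ⇒ zero zero S tree ⇒ zero zero zero W tree tree ⇒ zero zero zero S tree tree ⇒ zero zero zero zero W tree tree tree ⇒ zero zero zero zero S tree tree tree ⇒ zero zero zero zero zero W tree tree tree tree ⇒ zero zero zero zero zero big W tree tree tree tree ⇒ zero zero zero zero zero big west tree sees tree tree tree tree

S ⇒ zero S   [S -> zero S]
zero S ⇒ zero zero W tree   [S -> zero W tree]
zero zero W tree ⇒ zero zero S tree   [W -> S]
zero zero S tree ⇒ zero zero zero W tree tree   [S -> zero W tree]
zero zero zero W tree tree ⇒ zero zero zero S tree tree   [W -> S]
zero zero zero S tree tree ⇒ zero zero zero zero W tree tree tree   [S -> zero W tree]
zero zero zero zero W tree tree tree ⇒ zero zero zero zero S tree tree tree   [W -> S]
zero zero zero zero S tree tree tree ⇒ zero zero zero zero zero W tree tree tree tree   [S -> zero W tree]
zero zero zero zero zero W tree tree tree tree ⇒ zero zero zero zero zero big W tree tree tree tree   [W -> big W]
zero zero zero zero zero big W tree tree tree tree ⇒ zero zero zero zero zero big west tree sees tree tree tree tree   [W -> west tree sees]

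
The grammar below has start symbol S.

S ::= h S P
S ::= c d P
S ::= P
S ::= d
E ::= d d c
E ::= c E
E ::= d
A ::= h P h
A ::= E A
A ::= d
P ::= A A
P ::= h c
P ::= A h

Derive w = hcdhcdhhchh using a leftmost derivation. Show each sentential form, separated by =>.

S => hSP   [S ::= h S P]
hSP => hcdPP   [S ::= c d P]
hcdPP => hcdhcP   [P ::= h c]
hcdhcP => hcdhcAh   [P ::= A h]
hcdhcAh => hcdhcEAh   [A ::= E A]
hcdhcEAh => hcdhcdAh   [E ::= d]
hcdhcdAh => hcdhcdhPhh   [A ::= h P h]
hcdhcdhPhh => hcdhcdhhchh   [P ::= h c]

S => hSP => hcdPP => hcdhcP => hcdhcAh => hcdhcEAh => hcdhcdAh => hcdhcdhPhh => hcdhcdhhchh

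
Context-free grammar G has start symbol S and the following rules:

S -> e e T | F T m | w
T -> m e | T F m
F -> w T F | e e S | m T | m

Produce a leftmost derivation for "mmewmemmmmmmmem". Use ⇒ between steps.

S ⇒ FTm ⇒ mTTm ⇒ mTFmTm ⇒ mTFmFmTm ⇒ mTFmFmFmTm ⇒ mmeFmFmFmTm ⇒ mmewTFmFmFmTm ⇒ mmewmeFmFmFmTm ⇒ mmewmemmFmFmTm ⇒ mmewmemmmmFmTm ⇒ mmewmemmmmmmTm ⇒ mmewmemmmmmmmem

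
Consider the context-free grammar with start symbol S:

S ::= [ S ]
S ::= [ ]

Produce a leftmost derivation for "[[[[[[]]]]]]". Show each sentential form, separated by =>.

S=>[S]=>[[S]]=>[[[S]]]=>[[[[S]]]]=>[[[[[S]]]]]=>[[[[[[]]]]]]

S => [S]   [S ::= [ S ]]
[S] => [[S]]   [S ::= [ S ]]
[[S]] => [[[S]]]   [S ::= [ S ]]
[[[S]]] => [[[[S]]]]   [S ::= [ S ]]
[[[[S]]]] => [[[[[S]]]]]   [S ::= [ S ]]
[[[[[S]]]]] => [[[[[[]]]]]]   [S ::= [ ]]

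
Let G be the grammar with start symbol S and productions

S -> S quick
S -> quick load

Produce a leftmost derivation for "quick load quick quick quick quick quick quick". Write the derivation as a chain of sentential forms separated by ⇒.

S ⇒ S quick   [S -> S quick]
S quick ⇒ S quick quick   [S -> S quick]
S quick quick ⇒ S quick quick quick   [S -> S quick]
S quick quick quick ⇒ S quick quick quick quick   [S -> S quick]
S quick quick quick quick ⇒ S quick quick quick quick quick   [S -> S quick]
S quick quick quick quick quick ⇒ S quick quick quick quick quick quick   [S -> S quick]
S quick quick quick quick quick quick ⇒ quick load quick quick quick quick quick quick   [S -> quick load]

S ⇒ S quick ⇒ S quick quick ⇒ S quick quick quick ⇒ S quick quick quick quick ⇒ S quick quick quick quick quick ⇒ S quick quick quick quick quick quick ⇒ quick load quick quick quick quick quick quick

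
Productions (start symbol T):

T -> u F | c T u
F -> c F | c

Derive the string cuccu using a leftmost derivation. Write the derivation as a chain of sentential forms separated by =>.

T=>cTu=>cuFu=>cucFu=>cuccu

T => cTu   [T -> c T u]
cTu => cuFu   [T -> u F]
cuFu => cucFu   [F -> c F]
cucFu => cuccu   [F -> c]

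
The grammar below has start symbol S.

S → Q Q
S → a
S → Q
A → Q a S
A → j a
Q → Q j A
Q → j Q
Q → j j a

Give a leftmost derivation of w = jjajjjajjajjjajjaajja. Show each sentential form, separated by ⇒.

S ⇒ QQ   [S → Q Q]
QQ ⇒ jjaQ   [Q → j j a]
jjaQ ⇒ jjajQ   [Q → j Q]
jjajQ ⇒ jjajQjA   [Q → Q j A]
jjajQjA ⇒ jjajQjAjA   [Q → Q j A]
jjajQjAjA ⇒ jjajjjajAjA   [Q → j j a]
jjajjjajAjA ⇒ jjajjjajjajA   [A → j a]
jjajjjajjajA ⇒ jjajjjajjajQaS   [A → Q a S]
jjajjjajjajQaS ⇒ jjajjjajjajQjAaS   [Q → Q j A]
jjajjjajjajQjAaS ⇒ jjajjjajjajjjajAaS   [Q → j j a]
jjajjjajjajjjajAaS ⇒ jjajjjajjajjjajjaaS   [A → j a]
jjajjjajjajjjajjaaS ⇒ jjajjjajjajjjajjaaQ   [S → Q]
jjajjjajjajjjajjaaQ ⇒ jjajjjajjajjjajjaajja   [Q → j j a]

S ⇒ QQ ⇒ jjaQ ⇒ jjajQ ⇒ jjajQjA ⇒ jjajQjAjA ⇒ jjajjjajAjA ⇒ jjajjjajjajA ⇒ jjajjjajjajQaS ⇒ jjajjjajjajQjAaS ⇒ jjajjjajjajjjajAaS ⇒ jjajjjajjajjjajjaaS ⇒ jjajjjajjajjjajjaaQ ⇒ jjajjjajjajjjajjaajja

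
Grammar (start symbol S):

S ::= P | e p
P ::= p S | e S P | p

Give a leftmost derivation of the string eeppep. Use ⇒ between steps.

S ⇒ P   [S ::= P]
P ⇒ eSP   [P ::= e S P]
eSP ⇒ eepP   [S ::= e p]
eepP ⇒ eeppS   [P ::= p S]
eeppS ⇒ eeppep   [S ::= e p]

S⇒P⇒eSP⇒eepP⇒eeppS⇒eeppep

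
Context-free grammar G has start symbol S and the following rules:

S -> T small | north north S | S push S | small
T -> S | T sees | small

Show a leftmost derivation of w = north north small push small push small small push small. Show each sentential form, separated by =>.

S => S push S   [S -> S push S]
S push S => north north S push S   [S -> north north S]
north north S push S => north north T small push S   [S -> T small]
north north T small push S => north north S small push S   [T -> S]
north north S small push S => north north S push S small push S   [S -> S push S]
north north S push S small push S => north north S push S push S small push S   [S -> S push S]
north north S push S push S small push S => north north small push S push S small push S   [S -> small]
north north small push S push S small push S => north north small push small push S small push S   [S -> small]
north north small push small push S small push S => north north small push small push small small push S   [S -> small]
north north small push small push small small push S => north north small push small push small small push small   [S -> small]

S => S push S => north north S push S => north north T small push S => north north S small push S => north north S push S small push S => north north S push S push S small push S => north north small push S push S small push S => north north small push small push S small push S => north north small push small push small small push S => north north small push small push small small push small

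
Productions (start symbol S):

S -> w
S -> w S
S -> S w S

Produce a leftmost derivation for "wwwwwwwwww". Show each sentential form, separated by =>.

S => SwS => SwSwS => SwSwSwS => SwSwSwSwS => wSwSwSwSwS => wwwSwSwSwS => wwwwwSwSwS => wwwwwwwSwS => wwwwwwwwwS => wwwwwwwwww

S => SwS   [S -> S w S]
SwS => SwSwS   [S -> S w S]
SwSwS => SwSwSwS   [S -> S w S]
SwSwSwS => SwSwSwSwS   [S -> S w S]
SwSwSwSwS => wSwSwSwSwS   [S -> w S]
wSwSwSwSwS => wwwSwSwSwS   [S -> w]
wwwSwSwSwS => wwwwwSwSwS   [S -> w]
wwwwwSwSwS => wwwwwwwSwS   [S -> w]
wwwwwwwSwS => wwwwwwwwwS   [S -> w]
wwwwwwwwwS => wwwwwwwwww   [S -> w]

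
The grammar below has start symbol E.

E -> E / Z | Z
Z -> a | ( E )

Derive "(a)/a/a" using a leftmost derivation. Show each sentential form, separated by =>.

E => E/Z => E/Z/Z => Z/Z/Z => (E)/Z/Z => (Z)/Z/Z => (a)/Z/Z => (a)/a/Z => (a)/a/a

E => E/Z   [E -> E / Z]
E/Z => E/Z/Z   [E -> E / Z]
E/Z/Z => Z/Z/Z   [E -> Z]
Z/Z/Z => (E)/Z/Z   [Z -> ( E )]
(E)/Z/Z => (Z)/Z/Z   [E -> Z]
(Z)/Z/Z => (a)/Z/Z   [Z -> a]
(a)/Z/Z => (a)/a/Z   [Z -> a]
(a)/a/Z => (a)/a/a   [Z -> a]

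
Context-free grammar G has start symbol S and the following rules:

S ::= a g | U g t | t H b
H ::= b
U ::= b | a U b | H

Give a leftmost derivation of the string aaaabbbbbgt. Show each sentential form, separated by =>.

S=>Ugt=>aUbgt=>aaUbbgt=>aaaUbbbgt=>aaaaUbbbbgt=>aaaaHbbbbgt=>aaaabbbbbgt

S => Ugt   [S ::= U g t]
Ugt => aUbgt   [U ::= a U b]
aUbgt => aaUbbgt   [U ::= a U b]
aaUbbgt => aaaUbbbgt   [U ::= a U b]
aaaUbbbgt => aaaaUbbbbgt   [U ::= a U b]
aaaaUbbbbgt => aaaaHbbbbgt   [U ::= H]
aaaaHbbbbgt => aaaabbbbbgt   [H ::= b]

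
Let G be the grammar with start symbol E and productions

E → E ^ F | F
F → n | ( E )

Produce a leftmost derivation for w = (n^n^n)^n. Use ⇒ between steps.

E ⇒ E^F ⇒ F^F ⇒ (E)^F ⇒ (E^F)^F ⇒ (E^F^F)^F ⇒ (F^F^F)^F ⇒ (n^F^F)^F ⇒ (n^n^F)^F ⇒ (n^n^n)^F ⇒ (n^n^n)^n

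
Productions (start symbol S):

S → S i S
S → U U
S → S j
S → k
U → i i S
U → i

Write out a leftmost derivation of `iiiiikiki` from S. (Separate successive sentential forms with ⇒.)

S ⇒ UU   [S → U U]
UU ⇒ iiSU   [U → i i S]
iiSU ⇒ iiSiSU   [S → S i S]
iiSiSU ⇒ iiUUiSU   [S → U U]
iiUUiSU ⇒ iiiUiSU   [U → i]
iiiUiSU ⇒ iiiiiSiSU   [U → i i S]
iiiiiSiSU ⇒ iiiiikiSU   [S → k]
iiiiikiSU ⇒ iiiiikikU   [S → k]
iiiiikikU ⇒ iiiiikiki   [U → i]

S⇒UU⇒iiSU⇒iiSiSU⇒iiUUiSU⇒iiiUiSU⇒iiiiiSiSU⇒iiiiikiSU⇒iiiiikikU⇒iiiiikiki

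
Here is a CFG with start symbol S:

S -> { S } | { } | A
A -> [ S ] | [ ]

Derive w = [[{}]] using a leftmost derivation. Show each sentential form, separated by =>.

S => A   [S -> A]
A => [S]   [A -> [ S ]]
[S] => [A]   [S -> A]
[A] => [[S]]   [A -> [ S ]]
[[S]] => [[{}]]   [S -> { }]

S => A => [S] => [A] => [[S]] => [[{}]]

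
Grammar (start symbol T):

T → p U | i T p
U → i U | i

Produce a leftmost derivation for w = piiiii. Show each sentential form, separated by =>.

T => pU => piU => piiU => piiiU => piiiiU => piiiii

T => pU   [T → p U]
pU => piU   [U → i U]
piU => piiU   [U → i U]
piiU => piiiU   [U → i U]
piiiU => piiiiU   [U → i U]
piiiiU => piiiii   [U → i]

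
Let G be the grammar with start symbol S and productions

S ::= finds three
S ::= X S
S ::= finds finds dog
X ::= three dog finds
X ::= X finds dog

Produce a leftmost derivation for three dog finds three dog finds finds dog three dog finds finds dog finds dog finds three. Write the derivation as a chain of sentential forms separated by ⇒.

S ⇒ X S   [S ::= X S]
X S ⇒ three dog finds S   [X ::= three dog finds]
three dog finds S ⇒ three dog finds X S   [S ::= X S]
three dog finds X S ⇒ three dog finds X finds dog S   [X ::= X finds dog]
three dog finds X finds dog S ⇒ three dog finds three dog finds finds dog S   [X ::= three dog finds]
three dog finds three dog finds finds dog S ⇒ three dog finds three dog finds finds dog X S   [S ::= X S]
three dog finds three dog finds finds dog X S ⇒ three dog finds three dog finds finds dog X finds dog S   [X ::= X finds dog]
three dog finds three dog finds finds dog X finds dog S ⇒ three dog finds three dog finds finds dog X finds dog finds dog S   [X ::= X finds dog]
three dog finds three dog finds finds dog X finds dog finds dog S ⇒ three dog finds three dog finds finds dog three dog finds finds dog finds dog S   [X ::= three dog finds]
three dog finds three dog finds finds dog three dog finds finds dog finds dog S ⇒ three dog finds three dog finds finds dog three dog finds finds dog finds dog finds three   [S ::= finds three]

S ⇒ X S ⇒ three dog finds S ⇒ three dog finds X S ⇒ three dog finds X finds dog S ⇒ three dog finds three dog finds finds dog S ⇒ three dog finds three dog finds finds dog X S ⇒ three dog finds three dog finds finds dog X finds dog S ⇒ three dog finds three dog finds finds dog X finds dog finds dog S ⇒ three dog finds three dog finds finds dog three dog finds finds dog finds dog S ⇒ three dog finds three dog finds finds dog three dog finds finds dog finds dog finds three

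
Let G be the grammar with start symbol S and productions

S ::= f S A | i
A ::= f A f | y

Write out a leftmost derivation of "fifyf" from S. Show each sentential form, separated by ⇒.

S ⇒ fSA ⇒ fiA ⇒ fifAf ⇒ fifyf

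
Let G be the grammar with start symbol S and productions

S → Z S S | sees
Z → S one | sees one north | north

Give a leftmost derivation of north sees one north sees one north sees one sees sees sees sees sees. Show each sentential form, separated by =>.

S => Z S S => north S S => north Z S S S => north sees one north S S S => north sees one north Z S S S S => north sees one north sees one north S S S S => north sees one north sees one north Z S S S S S => north sees one north sees one north S one S S S S S => north sees one north sees one north sees one S S S S S => north sees one north sees one north sees one sees S S S S => north sees one north sees one north sees one sees sees S S S => north sees one north sees one north sees one sees sees sees S S => north sees one north sees one north sees one sees sees sees sees S => north sees one north sees one north sees one sees sees sees sees sees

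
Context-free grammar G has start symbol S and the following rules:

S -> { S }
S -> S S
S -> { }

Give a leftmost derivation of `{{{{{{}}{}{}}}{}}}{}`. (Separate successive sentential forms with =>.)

S=>SS=>{S}S=>{{S}}S=>{{SS}}S=>{{{S}S}}S=>{{{{S}}S}}S=>{{{{SS}}S}}S=>{{{{SSS}}S}}S=>{{{{{S}SS}}S}}S=>{{{{{{}}SS}}S}}S=>{{{{{{}}{}S}}S}}S=>{{{{{{}}{}{}}}S}}S=>{{{{{{}}{}{}}}{}}}S=>{{{{{{}}{}{}}}{}}}{}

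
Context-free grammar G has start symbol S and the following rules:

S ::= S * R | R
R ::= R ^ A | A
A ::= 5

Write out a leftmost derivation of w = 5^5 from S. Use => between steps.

S => R   [S ::= R]
R => R^A   [R ::= R ^ A]
R^A => A^A   [R ::= A]
A^A => 5^A   [A ::= 5]
5^A => 5^5   [A ::= 5]

S=>R=>R^A=>A^A=>5^A=>5^5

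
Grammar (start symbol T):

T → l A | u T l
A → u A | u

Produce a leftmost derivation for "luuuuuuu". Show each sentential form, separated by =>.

T => lA   [T → l A]
lA => luA   [A → u A]
luA => luuA   [A → u A]
luuA => luuuA   [A → u A]
luuuA => luuuuA   [A → u A]
luuuuA => luuuuuA   [A → u A]
luuuuuA => luuuuuuA   [A → u A]
luuuuuuA => luuuuuuu   [A → u]

T => lA => luA => luuA => luuuA => luuuuA => luuuuuA => luuuuuuA => luuuuuuu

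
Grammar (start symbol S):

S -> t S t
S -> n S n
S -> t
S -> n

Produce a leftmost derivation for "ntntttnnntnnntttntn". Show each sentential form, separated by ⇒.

S ⇒ nSn ⇒ ntStn ⇒ ntnSntn ⇒ ntntStntn ⇒ ntnttSttntn ⇒ ntntttStttntn ⇒ ntntttnSntttntn ⇒ ntntttnnSnntttntn ⇒ ntntttnnnSnnntttntn ⇒ ntntttnnntnnntttntn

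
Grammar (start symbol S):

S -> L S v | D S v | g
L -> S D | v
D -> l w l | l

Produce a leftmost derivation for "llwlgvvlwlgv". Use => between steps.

S => LSv   [S -> L S v]
LSv => SDSv   [L -> S D]
SDSv => DSvDSv   [S -> D S v]
DSvDSv => lSvDSv   [D -> l]
lSvDSv => lDSvvDSv   [S -> D S v]
lDSvvDSv => llwlSvvDSv   [D -> l w l]
llwlSvvDSv => llwlgvvDSv   [S -> g]
llwlgvvDSv => llwlgvvlwlSv   [D -> l w l]
llwlgvvlwlSv => llwlgvvlwlgv   [S -> g]

S => LSv => SDSv => DSvDSv => lSvDSv => lDSvvDSv => llwlSvvDSv => llwlgvvDSv => llwlgvvlwlSv => llwlgvvlwlgv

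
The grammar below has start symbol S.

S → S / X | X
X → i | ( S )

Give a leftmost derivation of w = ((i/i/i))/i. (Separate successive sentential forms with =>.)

S => S/X => X/X => (S)/X => (X)/X => ((S))/X => ((S/X))/X => ((S/X/X))/X => ((X/X/X))/X => ((i/X/X))/X => ((i/i/X))/X => ((i/i/i))/X => ((i/i/i))/i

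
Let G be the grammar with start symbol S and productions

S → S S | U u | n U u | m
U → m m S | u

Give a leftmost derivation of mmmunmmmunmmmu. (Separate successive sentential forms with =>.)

S=>SS=>SSS=>UuSS=>mmSuSS=>mmmuSS=>mmmunUuS=>mmmunmmSuS=>mmmunmmmuS=>mmmunmmmunUu=>mmmunmmmunmmSu=>mmmunmmmunmmmu

S => SS   [S → S S]
SS => SSS   [S → S S]
SSS => UuSS   [S → U u]
UuSS => mmSuSS   [U → m m S]
mmSuSS => mmmuSS   [S → m]
mmmuSS => mmmunUuS   [S → n U u]
mmmunUuS => mmmunmmSuS   [U → m m S]
mmmunmmSuS => mmmunmmmuS   [S → m]
mmmunmmmuS => mmmunmmmunUu   [S → n U u]
mmmunmmmunUu => mmmunmmmunmmSu   [U → m m S]
mmmunmmmunmmSu => mmmunmmmunmmmu   [S → m]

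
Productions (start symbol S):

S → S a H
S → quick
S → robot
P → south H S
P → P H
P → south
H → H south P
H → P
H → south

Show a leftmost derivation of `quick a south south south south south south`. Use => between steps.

S => S a H => quick a H => quick a H south P => quick a H south P south P => quick a south south P south P => quick a south south south south P => quick a south south south south P H => quick a south south south south south H => quick a south south south south south south

S => S a H   [S → S a H]
S a H => quick a H   [S → quick]
quick a H => quick a H south P   [H → H south P]
quick a H south P => quick a H south P south P   [H → H south P]
quick a H south P south P => quick a south south P south P   [H → south]
quick a south south P south P => quick a south south south south P   [P → south]
quick a south south south south P => quick a south south south south P H   [P → P H]
quick a south south south south P H => quick a south south south south south H   [P → south]
quick a south south south south south H => quick a south south south south south south   [H → south]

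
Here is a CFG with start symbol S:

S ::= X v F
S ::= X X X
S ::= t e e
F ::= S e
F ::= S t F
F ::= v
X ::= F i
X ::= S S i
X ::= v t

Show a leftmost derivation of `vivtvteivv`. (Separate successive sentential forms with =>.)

S=>XvF=>FivF=>SeivF=>XXXeivF=>FiXXeivF=>viXXeivF=>vivtXeivF=>vivtvteivF=>vivtvteivv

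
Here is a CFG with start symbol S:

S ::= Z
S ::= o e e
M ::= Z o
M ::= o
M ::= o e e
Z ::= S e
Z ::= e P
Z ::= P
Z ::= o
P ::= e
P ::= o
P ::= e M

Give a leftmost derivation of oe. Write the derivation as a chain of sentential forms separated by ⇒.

S ⇒ Z ⇒ Se ⇒ Ze ⇒ Pe ⇒ oe

S ⇒ Z   [S ::= Z]
Z ⇒ Se   [Z ::= S e]
Se ⇒ Ze   [S ::= Z]
Ze ⇒ Pe   [Z ::= P]
Pe ⇒ oe   [P ::= o]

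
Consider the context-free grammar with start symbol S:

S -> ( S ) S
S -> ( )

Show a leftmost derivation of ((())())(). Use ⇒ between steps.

S ⇒ (S)S ⇒ ((S)S)S ⇒ ((())S)S ⇒ ((())())S ⇒ ((())())()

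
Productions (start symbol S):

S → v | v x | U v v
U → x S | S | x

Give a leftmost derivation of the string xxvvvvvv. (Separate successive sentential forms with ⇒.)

S ⇒ Uvv ⇒ Svv ⇒ Uvvvv ⇒ xSvvvv ⇒ xUvvvvvv ⇒ xxvvvvvv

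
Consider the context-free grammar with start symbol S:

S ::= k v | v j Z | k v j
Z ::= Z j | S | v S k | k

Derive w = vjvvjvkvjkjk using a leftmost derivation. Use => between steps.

S=>vjZ=>vjvSk=>vjvvjZk=>vjvvjZjk=>vjvvjvSkjk=>vjvvjvkvjkjk

S => vjZ   [S ::= v j Z]
vjZ => vjvSk   [Z ::= v S k]
vjvSk => vjvvjZk   [S ::= v j Z]
vjvvjZk => vjvvjZjk   [Z ::= Z j]
vjvvjZjk => vjvvjvSkjk   [Z ::= v S k]
vjvvjvSkjk => vjvvjvkvjkjk   [S ::= k v j]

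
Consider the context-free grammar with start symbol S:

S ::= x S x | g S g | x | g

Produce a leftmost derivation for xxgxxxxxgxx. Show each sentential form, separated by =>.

S => xSx => xxSxx => xxgSgxx => xxgxSxgxx => xxgxxSxxgxx => xxgxxxxxgxx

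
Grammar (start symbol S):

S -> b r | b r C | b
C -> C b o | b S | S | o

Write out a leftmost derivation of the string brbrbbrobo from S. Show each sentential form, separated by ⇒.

S ⇒ brC ⇒ brS ⇒ brbrC ⇒ brbrCbo ⇒ brbrbSbo ⇒ brbrbbrCbo ⇒ brbrbbrobo

S ⇒ brC   [S -> b r C]
brC ⇒ brS   [C -> S]
brS ⇒ brbrC   [S -> b r C]
brbrC ⇒ brbrCbo   [C -> C b o]
brbrCbo ⇒ brbrbSbo   [C -> b S]
brbrbSbo ⇒ brbrbbrCbo   [S -> b r C]
brbrbbrCbo ⇒ brbrbbrobo   [C -> o]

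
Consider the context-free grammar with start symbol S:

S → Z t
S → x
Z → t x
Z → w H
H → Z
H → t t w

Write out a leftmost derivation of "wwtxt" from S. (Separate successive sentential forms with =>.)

S => Zt => wHt => wZt => wwHt => wwZt => wwtxt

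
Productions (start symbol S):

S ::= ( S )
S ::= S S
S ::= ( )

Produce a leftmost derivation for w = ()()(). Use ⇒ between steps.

S ⇒ SS ⇒ SSS ⇒ ()SS ⇒ ()()S ⇒ ()()()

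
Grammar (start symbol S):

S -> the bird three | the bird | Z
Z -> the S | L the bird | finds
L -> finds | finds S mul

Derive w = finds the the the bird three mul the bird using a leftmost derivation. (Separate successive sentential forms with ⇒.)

S ⇒ Z   [S -> Z]
Z ⇒ L the bird   [Z -> L the bird]
L the bird ⇒ finds S mul the bird   [L -> finds S mul]
finds S mul the bird ⇒ finds Z mul the bird   [S -> Z]
finds Z mul the bird ⇒ finds the S mul the bird   [Z -> the S]
finds the S mul the bird ⇒ finds the Z mul the bird   [S -> Z]
finds the Z mul the bird ⇒ finds the the S mul the bird   [Z -> the S]
finds the the S mul the bird ⇒ finds the the the bird three mul the bird   [S -> the bird three]

S ⇒ Z ⇒ L the bird ⇒ finds S mul the bird ⇒ finds Z mul the bird ⇒ finds the S mul the bird ⇒ finds the Z mul the bird ⇒ finds the the S mul the bird ⇒ finds the the the bird three mul the bird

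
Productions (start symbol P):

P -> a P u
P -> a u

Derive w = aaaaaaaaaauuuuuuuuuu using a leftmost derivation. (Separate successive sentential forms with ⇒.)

P ⇒ aPu   [P -> a P u]
aPu ⇒ aaPuu   [P -> a P u]
aaPuu ⇒ aaaPuuu   [P -> a P u]
aaaPuuu ⇒ aaaaPuuuu   [P -> a P u]
aaaaPuuuu ⇒ aaaaaPuuuuu   [P -> a P u]
aaaaaPuuuuu ⇒ aaaaaaPuuuuuu   [P -> a P u]
aaaaaaPuuuuuu ⇒ aaaaaaaPuuuuuuu   [P -> a P u]
aaaaaaaPuuuuuuu ⇒ aaaaaaaaPuuuuuuuu   [P -> a P u]
aaaaaaaaPuuuuuuuu ⇒ aaaaaaaaaPuuuuuuuuu   [P -> a P u]
aaaaaaaaaPuuuuuuuuu ⇒ aaaaaaaaaauuuuuuuuuu   [P -> a u]

P ⇒ aPu ⇒ aaPuu ⇒ aaaPuuu ⇒ aaaaPuuuu ⇒ aaaaaPuuuuu ⇒ aaaaaaPuuuuuu ⇒ aaaaaaaPuuuuuuu ⇒ aaaaaaaaPuuuuuuuu ⇒ aaaaaaaaaPuuuuuuuuu ⇒ aaaaaaaaaauuuuuuuuuu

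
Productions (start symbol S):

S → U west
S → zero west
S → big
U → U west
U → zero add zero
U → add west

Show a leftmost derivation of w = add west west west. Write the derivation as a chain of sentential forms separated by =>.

S => U west   [S → U west]
U west => U west west   [U → U west]
U west west => add west west west   [U → add west]

S => U west => U west west => add west west west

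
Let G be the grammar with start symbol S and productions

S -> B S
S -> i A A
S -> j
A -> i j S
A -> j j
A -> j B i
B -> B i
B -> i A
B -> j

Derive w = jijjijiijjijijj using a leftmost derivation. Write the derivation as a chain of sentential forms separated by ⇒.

S ⇒ BS   [S -> B S]
BS ⇒ jS   [B -> j]
jS ⇒ jBS   [S -> B S]
jBS ⇒ jiAS   [B -> i A]
jiAS ⇒ jijjS   [A -> j j]
jijjS ⇒ jijjiAA   [S -> i A A]
jijjiAA ⇒ jijjijBiA   [A -> j B i]
jijjijBiA ⇒ jijjijiAiA   [B -> i A]
jijjijiAiA ⇒ jijjijiijSiA   [A -> i j S]
jijjijiijSiA ⇒ jijjijiijBSiA   [S -> B S]
jijjijiijBSiA ⇒ jijjijiijBiSiA   [B -> B i]
jijjijiijBiSiA ⇒ jijjijiijjiSiA   [B -> j]
jijjijiijjiSiA ⇒ jijjijiijjijiA   [S -> j]
jijjijiijjijiA ⇒ jijjijiijjijijj   [A -> j j]

S ⇒ BS ⇒ jS ⇒ jBS ⇒ jiAS ⇒ jijjS ⇒ jijjiAA ⇒ jijjijBiA ⇒ jijjijiAiA ⇒ jijjijiijSiA ⇒ jijjijiijBSiA ⇒ jijjijiijBiSiA ⇒ jijjijiijjiSiA ⇒ jijjijiijjijiA ⇒ jijjijiijjijijj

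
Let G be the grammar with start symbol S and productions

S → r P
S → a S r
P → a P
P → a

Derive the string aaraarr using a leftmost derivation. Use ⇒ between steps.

S⇒aSr⇒aaSrr⇒aarPrr⇒aaraPrr⇒aaraarr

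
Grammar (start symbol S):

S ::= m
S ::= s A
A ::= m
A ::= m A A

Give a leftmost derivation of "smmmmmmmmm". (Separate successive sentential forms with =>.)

S => sA   [S ::= s A]
sA => smAA   [A ::= m A A]
smAA => smmA   [A ::= m]
smmA => smmmAA   [A ::= m A A]
smmmAA => smmmmAAA   [A ::= m A A]
smmmmAAA => smmmmmAAAA   [A ::= m A A]
smmmmmAAAA => smmmmmmAAA   [A ::= m]
smmmmmmAAA => smmmmmmmAA   [A ::= m]
smmmmmmmAA => smmmmmmmmA   [A ::= m]
smmmmmmmmA => smmmmmmmmm   [A ::= m]

S => sA => smAA => smmA => smmmAA => smmmmAAA => smmmmmAAAA => smmmmmmAAA => smmmmmmmAA => smmmmmmmmA => smmmmmmmmm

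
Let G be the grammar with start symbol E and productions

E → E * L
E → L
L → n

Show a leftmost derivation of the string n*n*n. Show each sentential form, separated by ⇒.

E ⇒ E*L   [E → E * L]
E*L ⇒ E*L*L   [E → E * L]
E*L*L ⇒ L*L*L   [E → L]
L*L*L ⇒ n*L*L   [L → n]
n*L*L ⇒ n*n*L   [L → n]
n*n*L ⇒ n*n*n   [L → n]

E⇒E*L⇒E*L*L⇒L*L*L⇒n*L*L⇒n*n*L⇒n*n*n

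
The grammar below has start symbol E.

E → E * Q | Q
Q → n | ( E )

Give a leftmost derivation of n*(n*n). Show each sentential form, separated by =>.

E=>E*Q=>Q*Q=>n*Q=>n*(E)=>n*(E*Q)=>n*(Q*Q)=>n*(n*Q)=>n*(n*n)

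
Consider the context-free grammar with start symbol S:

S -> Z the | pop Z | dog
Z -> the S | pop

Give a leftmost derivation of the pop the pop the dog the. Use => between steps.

S => Z the => the S the => the pop Z the => the pop the S the => the pop the pop Z the => the pop the pop the S the => the pop the pop the dog the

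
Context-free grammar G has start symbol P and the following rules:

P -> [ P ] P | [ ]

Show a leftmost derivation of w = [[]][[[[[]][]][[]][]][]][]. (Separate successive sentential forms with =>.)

P=>[P]P=>[[]]P=>[[]][P]P=>[[]][[P]P]P=>[[]][[[P]P]P]P=>[[]][[[[P]P]P]P]P=>[[]][[[[[]]P]P]P]P=>[[]][[[[[]][]]P]P]P=>[[]][[[[[]][]][P]P]P]P=>[[]][[[[[]][]][[]]P]P]P=>[[]][[[[[]][]][[]][]]P]P=>[[]][[[[[]][]][[]][]][]]P=>[[]][[[[[]][]][[]][]][]][]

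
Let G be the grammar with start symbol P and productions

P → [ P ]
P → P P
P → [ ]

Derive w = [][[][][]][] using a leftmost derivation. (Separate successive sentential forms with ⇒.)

P⇒PP⇒PPP⇒[]PP⇒[][P]P⇒[][PP]P⇒[][PPP]P⇒[][[]PP]P⇒[][[][]P]P⇒[][[][][]]P⇒[][[][][]][]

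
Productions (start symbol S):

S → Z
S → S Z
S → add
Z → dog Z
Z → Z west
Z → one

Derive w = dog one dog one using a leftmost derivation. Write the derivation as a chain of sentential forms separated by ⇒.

S ⇒ S Z ⇒ Z Z ⇒ dog Z Z ⇒ dog one Z ⇒ dog one dog Z ⇒ dog one dog one

S ⇒ S Z   [S → S Z]
S Z ⇒ Z Z   [S → Z]
Z Z ⇒ dog Z Z   [Z → dog Z]
dog Z Z ⇒ dog one Z   [Z → one]
dog one Z ⇒ dog one dog Z   [Z → dog Z]
dog one dog Z ⇒ dog one dog one   [Z → one]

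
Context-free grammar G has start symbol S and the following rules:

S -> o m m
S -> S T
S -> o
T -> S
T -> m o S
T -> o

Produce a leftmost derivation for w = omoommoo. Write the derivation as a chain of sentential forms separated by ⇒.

S ⇒ ST ⇒ STT ⇒ oTT ⇒ omoST ⇒ omoSTT ⇒ omoommTT ⇒ omoommoT ⇒ omoommoS ⇒ omoommoo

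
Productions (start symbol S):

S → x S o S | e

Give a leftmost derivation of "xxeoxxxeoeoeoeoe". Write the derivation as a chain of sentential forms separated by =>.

S => xSoS => xxSoSoS => xxeoSoS => xxeoxSoSoS => xxeoxxSoSoSoS => xxeoxxxSoSoSoSoS => xxeoxxxeoSoSoSoS => xxeoxxxeoeoSoSoS => xxeoxxxeoeoeoSoS => xxeoxxxeoeoeoeoS => xxeoxxxeoeoeoeoe

S => xSoS   [S → x S o S]
xSoS => xxSoSoS   [S → x S o S]
xxSoSoS => xxeoSoS   [S → e]
xxeoSoS => xxeoxSoSoS   [S → x S o S]
xxeoxSoSoS => xxeoxxSoSoSoS   [S → x S o S]
xxeoxxSoSoSoS => xxeoxxxSoSoSoSoS   [S → x S o S]
xxeoxxxSoSoSoSoS => xxeoxxxeoSoSoSoS   [S → e]
xxeoxxxeoSoSoSoS => xxeoxxxeoeoSoSoS   [S → e]
xxeoxxxeoeoSoSoS => xxeoxxxeoeoeoSoS   [S → e]
xxeoxxxeoeoeoSoS => xxeoxxxeoeoeoeoS   [S → e]
xxeoxxxeoeoeoeoS => xxeoxxxeoeoeoeoe   [S → e]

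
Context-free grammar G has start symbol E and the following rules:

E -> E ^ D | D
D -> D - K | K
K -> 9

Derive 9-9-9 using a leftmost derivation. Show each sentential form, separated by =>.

E=>D=>D-K=>D-K-K=>K-K-K=>9-K-K=>9-9-K=>9-9-9

E => D   [E -> D]
D => D-K   [D -> D - K]
D-K => D-K-K   [D -> D - K]
D-K-K => K-K-K   [D -> K]
K-K-K => 9-K-K   [K -> 9]
9-K-K => 9-9-K   [K -> 9]
9-9-K => 9-9-9   [K -> 9]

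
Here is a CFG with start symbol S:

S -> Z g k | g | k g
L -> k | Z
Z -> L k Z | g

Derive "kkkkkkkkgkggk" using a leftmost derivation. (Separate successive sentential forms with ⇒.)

S ⇒ Zgk   [S -> Z g k]
Zgk ⇒ LkZgk   [Z -> L k Z]
LkZgk ⇒ kkZgk   [L -> k]
kkZgk ⇒ kkLkZgk   [Z -> L k Z]
kkLkZgk ⇒ kkkkZgk   [L -> k]
kkkkZgk ⇒ kkkkLkZgk   [Z -> L k Z]
kkkkLkZgk ⇒ kkkkkkZgk   [L -> k]
kkkkkkZgk ⇒ kkkkkkLkZgk   [Z -> L k Z]
kkkkkkLkZgk ⇒ kkkkkkZkZgk   [L -> Z]
kkkkkkZkZgk ⇒ kkkkkkLkZkZgk   [Z -> L k Z]
kkkkkkLkZkZgk ⇒ kkkkkkkkZkZgk   [L -> k]
kkkkkkkkZkZgk ⇒ kkkkkkkkgkZgk   [Z -> g]
kkkkkkkkgkZgk ⇒ kkkkkkkkgkggk   [Z -> g]

S ⇒ Zgk ⇒ LkZgk ⇒ kkZgk ⇒ kkLkZgk ⇒ kkkkZgk ⇒ kkkkLkZgk ⇒ kkkkkkZgk ⇒ kkkkkkLkZgk ⇒ kkkkkkZkZgk ⇒ kkkkkkLkZkZgk ⇒ kkkkkkkkZkZgk ⇒ kkkkkkkkgkZgk ⇒ kkkkkkkkgkggk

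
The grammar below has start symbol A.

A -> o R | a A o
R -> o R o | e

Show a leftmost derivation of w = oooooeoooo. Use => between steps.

A => oR => ooRo => oooRoo => ooooRooo => oooooRoooo => oooooeoooo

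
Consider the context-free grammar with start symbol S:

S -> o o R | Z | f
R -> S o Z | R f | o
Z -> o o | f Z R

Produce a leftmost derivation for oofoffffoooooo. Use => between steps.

S => ooR   [S -> o o R]
ooR => ooSoZ   [R -> S o Z]
ooSoZ => oofoZ   [S -> f]
oofoZ => oofofZR   [Z -> f Z R]
oofofZR => oofoffZRR   [Z -> f Z R]
oofoffZRR => oofofffZRRR   [Z -> f Z R]
oofofffZRRR => oofoffffZRRRR   [Z -> f Z R]
oofoffffZRRRR => oofoffffooRRRR   [Z -> o o]
oofoffffooRRRR => oofoffffoooRRR   [R -> o]
oofoffffoooRRR => oofoffffooooRR   [R -> o]
oofoffffooooRR => oofoffffoooooR   [R -> o]
oofoffffoooooR => oofoffffoooooo   [R -> o]

S=>ooR=>ooSoZ=>oofoZ=>oofofZR=>oofoffZRR=>oofofffZRRR=>oofoffffZRRRR=>oofoffffooRRRR=>oofoffffoooRRR=>oofoffffooooRR=>oofoffffoooooR=>oofoffffoooooo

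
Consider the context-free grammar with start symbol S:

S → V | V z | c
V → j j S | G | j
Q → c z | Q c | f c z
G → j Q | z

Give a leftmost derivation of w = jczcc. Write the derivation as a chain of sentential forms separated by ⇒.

S ⇒ V   [S → V]
V ⇒ G   [V → G]
G ⇒ jQ   [G → j Q]
jQ ⇒ jQc   [Q → Q c]
jQc ⇒ jQcc   [Q → Q c]
jQcc ⇒ jczcc   [Q → c z]

S ⇒ V ⇒ G ⇒ jQ ⇒ jQc ⇒ jQcc ⇒ jczcc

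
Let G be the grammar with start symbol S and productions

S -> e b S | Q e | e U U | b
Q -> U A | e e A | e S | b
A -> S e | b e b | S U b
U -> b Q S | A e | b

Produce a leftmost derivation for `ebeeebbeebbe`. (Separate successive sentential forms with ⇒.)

S⇒eUU⇒ebU⇒ebAe⇒ebSUbe⇒ebQeUbe⇒ebeeAeUbe⇒ebeeSeeUbe⇒ebeeebSeeUbe⇒ebeeebbeeUbe⇒ebeeebbeebbe

S ⇒ eUU   [S -> e U U]
eUU ⇒ ebU   [U -> b]
ebU ⇒ ebAe   [U -> A e]
ebAe ⇒ ebSUbe   [A -> S U b]
ebSUbe ⇒ ebQeUbe   [S -> Q e]
ebQeUbe ⇒ ebeeAeUbe   [Q -> e e A]
ebeeAeUbe ⇒ ebeeSeeUbe   [A -> S e]
ebeeSeeUbe ⇒ ebeeebSeeUbe   [S -> e b S]
ebeeebSeeUbe ⇒ ebeeebbeeUbe   [S -> b]
ebeeebbeeUbe ⇒ ebeeebbeebbe   [U -> b]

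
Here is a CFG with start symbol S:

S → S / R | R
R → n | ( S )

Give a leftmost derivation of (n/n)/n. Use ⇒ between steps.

S ⇒ S/R   [S → S / R]
S/R ⇒ R/R   [S → R]
R/R ⇒ (S)/R   [R → ( S )]
(S)/R ⇒ (S/R)/R   [S → S / R]
(S/R)/R ⇒ (R/R)/R   [S → R]
(R/R)/R ⇒ (n/R)/R   [R → n]
(n/R)/R ⇒ (n/n)/R   [R → n]
(n/n)/R ⇒ (n/n)/n   [R → n]

S ⇒ S/R ⇒ R/R ⇒ (S)/R ⇒ (S/R)/R ⇒ (R/R)/R ⇒ (n/R)/R ⇒ (n/n)/R ⇒ (n/n)/n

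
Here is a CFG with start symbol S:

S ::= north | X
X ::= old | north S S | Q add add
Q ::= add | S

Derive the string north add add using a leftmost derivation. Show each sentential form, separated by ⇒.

S ⇒ X ⇒ Q add add ⇒ S add add ⇒ north add add

S ⇒ X   [S ::= X]
X ⇒ Q add add   [X ::= Q add add]
Q add add ⇒ S add add   [Q ::= S]
S add add ⇒ north add add   [S ::= north]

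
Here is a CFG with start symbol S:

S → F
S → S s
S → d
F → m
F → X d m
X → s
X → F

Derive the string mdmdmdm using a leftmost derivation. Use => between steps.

S => F   [S → F]
F => Xdm   [F → X d m]
Xdm => Fdm   [X → F]
Fdm => Xdmdm   [F → X d m]
Xdmdm => Fdmdm   [X → F]
Fdmdm => Xdmdmdm   [F → X d m]
Xdmdmdm => Fdmdmdm   [X → F]
Fdmdmdm => mdmdmdm   [F → m]

S=>F=>Xdm=>Fdm=>Xdmdm=>Fdmdm=>Xdmdmdm=>Fdmdmdm=>mdmdmdm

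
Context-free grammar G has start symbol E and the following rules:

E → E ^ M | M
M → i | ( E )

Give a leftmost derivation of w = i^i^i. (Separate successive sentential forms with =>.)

E => E^M   [E → E ^ M]
E^M => E^M^M   [E → E ^ M]
E^M^M => M^M^M   [E → M]
M^M^M => i^M^M   [M → i]
i^M^M => i^i^M   [M → i]
i^i^M => i^i^i   [M → i]

E=>E^M=>E^M^M=>M^M^M=>i^M^M=>i^i^M=>i^i^i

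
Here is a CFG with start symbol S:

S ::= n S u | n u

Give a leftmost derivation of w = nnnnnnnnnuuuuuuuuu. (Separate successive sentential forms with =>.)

S => nSu => nnSuu => nnnSuuu => nnnnSuuuu => nnnnnSuuuuu => nnnnnnSuuuuuu => nnnnnnnSuuuuuuu => nnnnnnnnSuuuuuuuu => nnnnnnnnnuuuuuuuuu

S => nSu   [S ::= n S u]
nSu => nnSuu   [S ::= n S u]
nnSuu => nnnSuuu   [S ::= n S u]
nnnSuuu => nnnnSuuuu   [S ::= n S u]
nnnnSuuuu => nnnnnSuuuuu   [S ::= n S u]
nnnnnSuuuuu => nnnnnnSuuuuuu   [S ::= n S u]
nnnnnnSuuuuuu => nnnnnnnSuuuuuuu   [S ::= n S u]
nnnnnnnSuuuuuuu => nnnnnnnnSuuuuuuuu   [S ::= n S u]
nnnnnnnnSuuuuuuuu => nnnnnnnnnuuuuuuuuu   [S ::= n u]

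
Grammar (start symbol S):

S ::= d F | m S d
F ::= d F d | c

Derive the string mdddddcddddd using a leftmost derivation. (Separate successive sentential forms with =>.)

S=>mSd=>mdFd=>mddFdd=>mdddFddd=>mddddFdddd=>mdddddFddddd=>mdddddcddddd

S => mSd   [S ::= m S d]
mSd => mdFd   [S ::= d F]
mdFd => mddFdd   [F ::= d F d]
mddFdd => mdddFddd   [F ::= d F d]
mdddFddd => mddddFdddd   [F ::= d F d]
mddddFdddd => mdddddFddddd   [F ::= d F d]
mdddddFddddd => mdddddcddddd   [F ::= c]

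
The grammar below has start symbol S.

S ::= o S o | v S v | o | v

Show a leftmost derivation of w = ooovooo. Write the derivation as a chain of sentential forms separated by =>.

S => oSo   [S ::= o S o]
oSo => ooSoo   [S ::= o S o]
ooSoo => oooSooo   [S ::= o S o]
oooSooo => ooovooo   [S ::= v]

S=>oSo=>ooSoo=>oooSooo=>ooovooo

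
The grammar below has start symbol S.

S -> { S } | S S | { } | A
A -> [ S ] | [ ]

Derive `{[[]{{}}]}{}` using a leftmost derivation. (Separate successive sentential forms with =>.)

S => SS   [S -> S S]
SS => {S}S   [S -> { S }]
{S}S => {A}S   [S -> A]
{A}S => {[S]}S   [A -> [ S ]]
{[S]}S => {[SS]}S   [S -> S S]
{[SS]}S => {[AS]}S   [S -> A]
{[AS]}S => {[[]S]}S   [A -> [ ]]
{[[]S]}S => {[[]{S}]}S   [S -> { S }]
{[[]{S}]}S => {[[]{{}}]}S   [S -> { }]
{[[]{{}}]}S => {[[]{{}}]}{}   [S -> { }]

S => SS => {S}S => {A}S => {[S]}S => {[SS]}S => {[AS]}S => {[[]S]}S => {[[]{S}]}S => {[[]{{}}]}S => {[[]{{}}]}{}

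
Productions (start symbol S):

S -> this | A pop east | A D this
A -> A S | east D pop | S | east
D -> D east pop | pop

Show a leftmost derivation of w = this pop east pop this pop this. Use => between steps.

S => A D this => S D this => A D this D this => S D this D this => A pop east D this D this => S pop east D this D this => this pop east D this D this => this pop east pop this D this => this pop east pop this pop this

S => A D this   [S -> A D this]
A D this => S D this   [A -> S]
S D this => A D this D this   [S -> A D this]
A D this D this => S D this D this   [A -> S]
S D this D this => A pop east D this D this   [S -> A pop east]
A pop east D this D this => S pop east D this D this   [A -> S]
S pop east D this D this => this pop east D this D this   [S -> this]
this pop east D this D this => this pop east pop this D this   [D -> pop]
this pop east pop this D this => this pop east pop this pop this   [D -> pop]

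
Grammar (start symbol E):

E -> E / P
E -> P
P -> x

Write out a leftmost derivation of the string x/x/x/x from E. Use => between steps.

E => E/P   [E -> E / P]
E/P => E/P/P   [E -> E / P]
E/P/P => E/P/P/P   [E -> E / P]
E/P/P/P => P/P/P/P   [E -> P]
P/P/P/P => x/P/P/P   [P -> x]
x/P/P/P => x/x/P/P   [P -> x]
x/x/P/P => x/x/x/P   [P -> x]
x/x/x/P => x/x/x/x   [P -> x]

E => E/P => E/P/P => E/P/P/P => P/P/P/P => x/P/P/P => x/x/P/P => x/x/x/P => x/x/x/x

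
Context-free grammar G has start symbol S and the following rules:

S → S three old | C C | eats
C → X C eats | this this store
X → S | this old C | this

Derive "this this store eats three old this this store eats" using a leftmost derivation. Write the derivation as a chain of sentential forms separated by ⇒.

S ⇒ C C ⇒ this this store C ⇒ this this store X C eats ⇒ this this store S C eats ⇒ this this store S three old C eats ⇒ this this store eats three old C eats ⇒ this this store eats three old this this store eats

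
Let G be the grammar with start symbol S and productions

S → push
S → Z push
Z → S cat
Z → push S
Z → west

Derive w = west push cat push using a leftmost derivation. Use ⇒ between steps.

S ⇒ Z push ⇒ S cat push ⇒ Z push cat push ⇒ west push cat push

S ⇒ Z push   [S → Z push]
Z push ⇒ S cat push   [Z → S cat]
S cat push ⇒ Z push cat push   [S → Z push]
Z push cat push ⇒ west push cat push   [Z → west]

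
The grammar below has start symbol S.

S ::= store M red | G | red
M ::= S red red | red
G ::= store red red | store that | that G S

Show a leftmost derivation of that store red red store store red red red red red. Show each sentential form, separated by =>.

S => G => that G S => that store red red S => that store red red store M red => that store red red store S red red red => that store red red store store M red red red red => that store red red store store red red red red red

S => G   [S ::= G]
G => that G S   [G ::= that G S]
that G S => that store red red S   [G ::= store red red]
that store red red S => that store red red store M red   [S ::= store M red]
that store red red store M red => that store red red store S red red red   [M ::= S red red]
that store red red store S red red red => that store red red store store M red red red red   [S ::= store M red]
that store red red store store M red red red red => that store red red store store red red red red red   [M ::= red]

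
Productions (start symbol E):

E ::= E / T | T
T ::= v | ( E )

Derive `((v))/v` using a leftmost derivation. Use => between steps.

E => E/T => T/T => (E)/T => (T)/T => ((E))/T => ((T))/T => ((v))/T => ((v))/v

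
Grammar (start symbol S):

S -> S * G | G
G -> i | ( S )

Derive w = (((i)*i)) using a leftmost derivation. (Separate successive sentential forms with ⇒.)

S⇒G⇒(S)⇒(G)⇒((S))⇒((S*G))⇒((G*G))⇒(((S)*G))⇒(((G)*G))⇒(((i)*G))⇒(((i)*i))

S ⇒ G   [S -> G]
G ⇒ (S)   [G -> ( S )]
(S) ⇒ (G)   [S -> G]
(G) ⇒ ((S))   [G -> ( S )]
((S)) ⇒ ((S*G))   [S -> S * G]
((S*G)) ⇒ ((G*G))   [S -> G]
((G*G)) ⇒ (((S)*G))   [G -> ( S )]
(((S)*G)) ⇒ (((G)*G))   [S -> G]
(((G)*G)) ⇒ (((i)*G))   [G -> i]
(((i)*G)) ⇒ (((i)*i))   [G -> i]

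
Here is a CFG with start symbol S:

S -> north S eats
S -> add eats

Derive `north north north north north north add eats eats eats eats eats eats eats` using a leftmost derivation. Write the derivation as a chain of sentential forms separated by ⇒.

S ⇒ north S eats ⇒ north north S eats eats ⇒ north north north S eats eats eats ⇒ north north north north S eats eats eats eats ⇒ north north north north north S eats eats eats eats eats ⇒ north north north north north north S eats eats eats eats eats eats ⇒ north north north north north north add eats eats eats eats eats eats eats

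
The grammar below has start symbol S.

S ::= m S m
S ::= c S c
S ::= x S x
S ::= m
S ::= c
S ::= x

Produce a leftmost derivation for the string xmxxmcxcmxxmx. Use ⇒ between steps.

S ⇒ xSx ⇒ xmSmx ⇒ xmxSxmx ⇒ xmxxSxxmx ⇒ xmxxmSmxxmx ⇒ xmxxmcScmxxmx ⇒ xmxxmcxcmxxmx

S ⇒ xSx   [S ::= x S x]
xSx ⇒ xmSmx   [S ::= m S m]
xmSmx ⇒ xmxSxmx   [S ::= x S x]
xmxSxmx ⇒ xmxxSxxmx   [S ::= x S x]
xmxxSxxmx ⇒ xmxxmSmxxmx   [S ::= m S m]
xmxxmSmxxmx ⇒ xmxxmcScmxxmx   [S ::= c S c]
xmxxmcScmxxmx ⇒ xmxxmcxcmxxmx   [S ::= x]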